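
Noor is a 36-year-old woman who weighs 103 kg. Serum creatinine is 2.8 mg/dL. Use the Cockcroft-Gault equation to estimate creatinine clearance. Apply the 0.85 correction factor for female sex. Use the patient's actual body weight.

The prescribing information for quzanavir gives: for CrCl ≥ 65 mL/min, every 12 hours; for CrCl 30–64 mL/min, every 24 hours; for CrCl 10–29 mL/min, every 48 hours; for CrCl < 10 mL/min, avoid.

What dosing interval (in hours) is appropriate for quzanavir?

CrCl = (140 − 36) × 103 / (72 × 2.8) × 0.85 = 10712.0 / 201.60 × 0.85 ≈ 45.2 mL/min
CrCl ≈ 45 mL/min → bracket 30–64 mL/min → every 24 hours.

every 24 hours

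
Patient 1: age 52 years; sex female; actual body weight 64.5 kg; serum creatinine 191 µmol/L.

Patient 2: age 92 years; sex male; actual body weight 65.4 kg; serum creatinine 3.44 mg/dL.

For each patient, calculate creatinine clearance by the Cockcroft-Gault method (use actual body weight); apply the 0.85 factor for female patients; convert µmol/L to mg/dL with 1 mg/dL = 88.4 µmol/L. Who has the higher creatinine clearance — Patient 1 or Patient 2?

Patient 1

Patient 1: SCr = 191 / 88.4 = 2.161 mg/dL
Patient 1: CrCl = (140 − 52) × 64.5 / (72 × 2.161) × 0.85 = 5676.0 / 155.59 × 0.85 ≈ 31.0 mL/min
Patient 2: CrCl = (140 − 92) × 65.4 / (72 × 3.44) = 3139.2 / 247.68 ≈ 12.7 mL/min
31.0 vs 12.7 mL/min → Patient 1 is higher.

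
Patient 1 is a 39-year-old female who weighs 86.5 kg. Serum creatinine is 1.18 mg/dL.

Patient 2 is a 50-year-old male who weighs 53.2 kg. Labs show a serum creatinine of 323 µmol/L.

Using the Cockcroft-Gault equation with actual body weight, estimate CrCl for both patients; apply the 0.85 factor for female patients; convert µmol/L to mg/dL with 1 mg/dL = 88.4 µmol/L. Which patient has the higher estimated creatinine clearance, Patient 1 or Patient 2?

Patient 1: CrCl = (140 − 39) × 86.5 / (72 × 1.18) × 0.85 = 8736.5 / 84.96 × 0.85 ≈ 87.4 mL/min
Patient 2: SCr = 323 / 88.4 = 3.654 mg/dL
Patient 2: CrCl = (140 − 50) × 53.2 / (72 × 3.654) = 4788.0 / 263.09 ≈ 18.2 mL/min
87.4 vs 18.2 mL/min → Patient 1 is higher.

Patient 1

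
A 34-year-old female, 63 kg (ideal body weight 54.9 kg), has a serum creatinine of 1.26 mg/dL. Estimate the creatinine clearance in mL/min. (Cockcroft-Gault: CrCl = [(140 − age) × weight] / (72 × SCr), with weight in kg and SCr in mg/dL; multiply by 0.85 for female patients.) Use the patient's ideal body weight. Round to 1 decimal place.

CrCl = (140 − 34) × 54.9 / (72 × 1.26) × 0.85 = 5819.4 / 90.72 × 0.85 ≈ 54.5 mL/min

54.5 mL/min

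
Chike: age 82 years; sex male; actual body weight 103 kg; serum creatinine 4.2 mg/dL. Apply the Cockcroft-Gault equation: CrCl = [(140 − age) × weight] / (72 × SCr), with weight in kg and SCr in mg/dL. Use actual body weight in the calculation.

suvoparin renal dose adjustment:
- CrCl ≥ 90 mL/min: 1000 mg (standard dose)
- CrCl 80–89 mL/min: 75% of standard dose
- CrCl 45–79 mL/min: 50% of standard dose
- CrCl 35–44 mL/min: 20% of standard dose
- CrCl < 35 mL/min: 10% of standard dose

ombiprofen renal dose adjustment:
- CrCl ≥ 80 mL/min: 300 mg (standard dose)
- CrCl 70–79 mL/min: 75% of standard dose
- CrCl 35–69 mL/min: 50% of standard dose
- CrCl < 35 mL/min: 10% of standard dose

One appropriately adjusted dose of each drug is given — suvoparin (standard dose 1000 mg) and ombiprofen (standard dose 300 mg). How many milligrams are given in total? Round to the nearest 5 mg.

CrCl = (140 − 82) × 103 / (72 × 4.2) = 5974.0 / 302.40 ≈ 19.8 mL/min
CrCl ≈ 20 mL/min.
suvoparin: < 35 mL/min → 10% of 1000 mg = 100 mg.
ombiprofen: < 35 mL/min → 10% of 300 mg = 30 mg.
Total = 100 + 30 = 130 mg.

130 mg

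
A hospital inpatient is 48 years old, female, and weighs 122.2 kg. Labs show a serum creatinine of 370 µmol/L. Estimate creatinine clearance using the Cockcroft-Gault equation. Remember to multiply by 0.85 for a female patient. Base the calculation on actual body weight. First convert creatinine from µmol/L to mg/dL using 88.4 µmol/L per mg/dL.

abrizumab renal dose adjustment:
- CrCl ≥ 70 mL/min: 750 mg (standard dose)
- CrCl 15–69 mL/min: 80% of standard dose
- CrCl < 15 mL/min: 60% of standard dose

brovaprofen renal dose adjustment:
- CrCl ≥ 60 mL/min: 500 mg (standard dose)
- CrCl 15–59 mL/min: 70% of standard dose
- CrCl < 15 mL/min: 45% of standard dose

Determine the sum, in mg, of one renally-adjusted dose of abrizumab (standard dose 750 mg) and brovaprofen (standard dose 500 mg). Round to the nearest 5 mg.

950 mg

SCr = 370 / 88.4 = 4.186 mg/dL
CrCl = (140 − 48) × 122.2 / (72 × 4.186) × 0.85 = 11242.4 / 301.39 × 0.85 ≈ 31.7 mL/min
CrCl ≈ 32 mL/min.
abrizumab: 15–69 mL/min → 80% of 750 mg = 600 mg.
brovaprofen: 15–59 mL/min → 70% of 500 mg = 350 mg.
Total = 600 + 350 = 950 mg.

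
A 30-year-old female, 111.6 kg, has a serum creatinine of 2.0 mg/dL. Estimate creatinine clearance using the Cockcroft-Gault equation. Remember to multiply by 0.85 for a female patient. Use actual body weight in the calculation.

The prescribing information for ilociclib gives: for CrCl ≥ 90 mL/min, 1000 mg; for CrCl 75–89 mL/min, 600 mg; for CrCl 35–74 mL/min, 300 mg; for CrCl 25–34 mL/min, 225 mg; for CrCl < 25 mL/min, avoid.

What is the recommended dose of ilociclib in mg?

CrCl = (140 − 30) × 111.6 / (72 × 2) × 0.85 = 12276.0 / 144.00 × 0.85 ≈ 72.5 mL/min
CrCl ≈ 72 mL/min → bracket 35–74 mL/min.
Dose for this bracket: 300 mg.

300 mg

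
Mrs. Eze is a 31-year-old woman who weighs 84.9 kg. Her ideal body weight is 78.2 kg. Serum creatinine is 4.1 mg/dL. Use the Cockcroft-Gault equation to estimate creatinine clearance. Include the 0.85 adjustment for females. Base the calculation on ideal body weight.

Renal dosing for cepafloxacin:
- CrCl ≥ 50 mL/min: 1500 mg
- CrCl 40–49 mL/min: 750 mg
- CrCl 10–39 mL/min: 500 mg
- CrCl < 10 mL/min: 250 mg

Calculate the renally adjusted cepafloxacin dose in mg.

CrCl = (140 − 31) × 78.2 / (72 × 4.1) × 0.85 = 8523.8 / 295.20 × 0.85 ≈ 24.5 mL/min
CrCl ≈ 25 mL/min → bracket 10–39 mL/min.
Dose for this bracket: 500 mg.

500 mg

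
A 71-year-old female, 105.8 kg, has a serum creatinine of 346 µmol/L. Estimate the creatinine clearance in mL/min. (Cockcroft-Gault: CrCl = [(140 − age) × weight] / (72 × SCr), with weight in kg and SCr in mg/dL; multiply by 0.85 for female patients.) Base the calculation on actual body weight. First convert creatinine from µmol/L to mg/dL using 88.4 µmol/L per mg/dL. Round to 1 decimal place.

SCr = 346 / 88.4 = 3.914 mg/dL
CrCl = (140 − 71) × 105.8 / (72 × 3.914) × 0.85 = 7300.2 / 281.81 × 0.85 ≈ 22.0 mL/min

22.0 mL/min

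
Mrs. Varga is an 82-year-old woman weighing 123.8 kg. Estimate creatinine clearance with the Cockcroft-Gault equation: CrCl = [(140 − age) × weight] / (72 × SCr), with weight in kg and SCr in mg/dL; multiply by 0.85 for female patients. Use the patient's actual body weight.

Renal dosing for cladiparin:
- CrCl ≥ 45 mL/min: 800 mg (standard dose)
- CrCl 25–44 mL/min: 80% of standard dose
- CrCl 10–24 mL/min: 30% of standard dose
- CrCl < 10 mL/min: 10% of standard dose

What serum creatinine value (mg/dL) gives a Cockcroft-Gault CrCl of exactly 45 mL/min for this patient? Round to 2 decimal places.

Standard dose requires CrCl ≥ 45 mL/min.
Set (140 − 82) × 123.8 × 0.85 / (72 × SCr) = 45
SCr = (140 − 82) × 123.8 × 0.85 / (72 × 45) = 1.884 mg/dL

1.88 mg/dL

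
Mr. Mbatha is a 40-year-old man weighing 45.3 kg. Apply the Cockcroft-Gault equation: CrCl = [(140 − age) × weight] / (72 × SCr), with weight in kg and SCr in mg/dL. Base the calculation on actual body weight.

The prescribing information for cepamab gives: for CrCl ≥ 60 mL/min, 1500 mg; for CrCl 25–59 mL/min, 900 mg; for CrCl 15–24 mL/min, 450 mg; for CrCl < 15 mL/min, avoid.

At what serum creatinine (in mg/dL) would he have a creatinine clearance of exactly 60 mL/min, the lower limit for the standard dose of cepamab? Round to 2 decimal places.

1.05 mg/dL

Standard dose requires CrCl ≥ 60 mL/min.
Set (140 − 40) × 45.3 / (72 × SCr) = 60
SCr = (140 − 40) × 45.3 / (72 × 60) = 1.049 mg/dL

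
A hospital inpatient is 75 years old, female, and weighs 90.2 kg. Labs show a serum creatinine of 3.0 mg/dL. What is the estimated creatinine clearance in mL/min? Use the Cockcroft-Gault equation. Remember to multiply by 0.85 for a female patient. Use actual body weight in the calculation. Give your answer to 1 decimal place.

CrCl = (140 − 75) × 90.2 / (72 × 3) × 0.85 = 5863.0 / 216.00 × 0.85 ≈ 23.1 mL/min

23.1 mL/min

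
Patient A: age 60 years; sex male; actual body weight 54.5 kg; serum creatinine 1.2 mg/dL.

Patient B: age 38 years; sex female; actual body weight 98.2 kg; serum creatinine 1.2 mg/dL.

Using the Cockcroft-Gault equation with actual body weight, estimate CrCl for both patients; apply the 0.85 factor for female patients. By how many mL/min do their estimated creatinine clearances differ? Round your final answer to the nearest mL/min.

48 mL/min

Patient A: CrCl = (140 − 60) × 54.5 / (72 × 1.2) = 4360.0 / 86.40 ≈ 50.5 mL/min
Patient B: CrCl = (140 − 38) × 98.2 / (72 × 1.2) × 0.85 = 10016.4 / 86.40 × 0.85 ≈ 98.5 mL/min
|50.5 − 98.5| = 48.0 mL/min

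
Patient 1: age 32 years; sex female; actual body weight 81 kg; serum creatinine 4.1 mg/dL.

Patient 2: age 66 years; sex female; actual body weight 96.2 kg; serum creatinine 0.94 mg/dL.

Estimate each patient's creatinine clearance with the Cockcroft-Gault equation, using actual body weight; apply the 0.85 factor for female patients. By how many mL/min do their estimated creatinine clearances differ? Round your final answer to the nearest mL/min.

Patient 1: CrCl = (140 − 32) × 81 / (72 × 4.1) × 0.85 = 8748.0 / 295.20 × 0.85 ≈ 25.2 mL/min
Patient 2: CrCl = (140 − 66) × 96.2 / (72 × 0.94) × 0.85 = 7118.8 / 67.68 × 0.85 ≈ 89.4 mL/min
|25.2 − 89.4| = 64.2 mL/min

64 mL/min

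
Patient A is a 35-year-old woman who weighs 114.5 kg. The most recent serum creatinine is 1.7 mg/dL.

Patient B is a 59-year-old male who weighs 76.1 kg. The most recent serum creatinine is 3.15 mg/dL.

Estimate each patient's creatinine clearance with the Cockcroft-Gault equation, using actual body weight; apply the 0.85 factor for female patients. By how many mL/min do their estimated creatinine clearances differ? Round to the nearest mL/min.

Patient A: CrCl = (140 − 35) × 114.5 / (72 × 1.7) × 0.85 = 12022.5 / 122.40 × 0.85 ≈ 83.5 mL/min
Patient B: CrCl = (140 − 59) × 76.1 / (72 × 3.15) = 6164.1 / 226.80 ≈ 27.2 mL/min
|83.5 − 27.2| = 56.3 mL/min

56 mL/min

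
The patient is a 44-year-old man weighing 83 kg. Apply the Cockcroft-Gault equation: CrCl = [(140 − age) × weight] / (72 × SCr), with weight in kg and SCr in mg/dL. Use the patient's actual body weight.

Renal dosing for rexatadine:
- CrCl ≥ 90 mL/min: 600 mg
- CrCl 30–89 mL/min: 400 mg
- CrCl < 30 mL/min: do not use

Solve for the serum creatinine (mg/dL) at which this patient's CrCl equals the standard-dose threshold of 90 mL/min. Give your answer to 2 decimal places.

Standard dose requires CrCl ≥ 90 mL/min.
Set (140 − 44) × 83 / (72 × SCr) = 90
SCr = (140 − 44) × 83 / (72 × 90) = 1.230 mg/dL

1.23 mg/dL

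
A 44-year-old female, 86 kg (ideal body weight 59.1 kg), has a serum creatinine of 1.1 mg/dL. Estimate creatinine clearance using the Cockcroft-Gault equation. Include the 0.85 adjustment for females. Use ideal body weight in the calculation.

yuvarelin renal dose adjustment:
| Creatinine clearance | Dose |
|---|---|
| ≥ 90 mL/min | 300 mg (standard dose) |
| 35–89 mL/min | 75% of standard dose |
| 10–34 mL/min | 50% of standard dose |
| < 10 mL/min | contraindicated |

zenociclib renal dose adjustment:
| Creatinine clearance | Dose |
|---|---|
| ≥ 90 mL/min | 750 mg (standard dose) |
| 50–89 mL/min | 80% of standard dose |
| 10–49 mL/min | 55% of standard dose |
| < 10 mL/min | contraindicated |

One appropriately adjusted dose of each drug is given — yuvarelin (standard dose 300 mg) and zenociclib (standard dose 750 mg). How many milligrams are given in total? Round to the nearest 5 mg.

CrCl = (140 − 44) × 59.1 / (72 × 1.1) × 0.85 = 5673.6 / 79.20 × 0.85 ≈ 60.9 mL/min
CrCl ≈ 61 mL/min.
yuvarelin: 35–89 mL/min → 75% of 300 mg = 225 mg.
zenociclib: 50–89 mL/min → 80% of 750 mg = 600 mg.
Total = 225 + 600 = 825 mg.

825 mg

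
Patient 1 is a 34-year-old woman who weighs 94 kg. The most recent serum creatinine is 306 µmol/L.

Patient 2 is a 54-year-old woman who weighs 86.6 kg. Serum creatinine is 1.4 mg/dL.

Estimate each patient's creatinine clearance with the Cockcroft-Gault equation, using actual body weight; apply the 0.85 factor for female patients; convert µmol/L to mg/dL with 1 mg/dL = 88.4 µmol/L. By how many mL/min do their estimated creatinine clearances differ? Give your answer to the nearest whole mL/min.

Patient 1: SCr = 306 / 88.4 = 3.462 mg/dL
Patient 1: CrCl = (140 − 34) × 94 / (72 × 3.462) × 0.85 = 9964.0 / 249.26 × 0.85 ≈ 34.0 mL/min
Patient 2: CrCl = (140 − 54) × 86.6 / (72 × 1.4) × 0.85 = 7447.6 / 100.80 × 0.85 ≈ 62.8 mL/min
|34.0 − 62.8| = 28.8 mL/min

29 mL/min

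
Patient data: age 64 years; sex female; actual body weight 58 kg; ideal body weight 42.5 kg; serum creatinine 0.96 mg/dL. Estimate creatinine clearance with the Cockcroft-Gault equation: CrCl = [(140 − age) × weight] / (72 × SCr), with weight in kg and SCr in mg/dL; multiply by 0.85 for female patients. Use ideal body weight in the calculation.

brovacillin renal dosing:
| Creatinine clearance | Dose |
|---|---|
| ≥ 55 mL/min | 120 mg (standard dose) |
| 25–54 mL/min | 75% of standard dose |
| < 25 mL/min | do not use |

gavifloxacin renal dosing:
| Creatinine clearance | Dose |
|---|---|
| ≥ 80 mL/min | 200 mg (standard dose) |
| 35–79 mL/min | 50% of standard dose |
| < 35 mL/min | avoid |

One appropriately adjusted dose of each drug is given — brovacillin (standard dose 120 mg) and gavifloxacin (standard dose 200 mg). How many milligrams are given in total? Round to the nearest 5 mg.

190 mg

CrCl = (140 − 64) × 42.5 / (72 × 0.96) × 0.85 = 3230.0 / 69.12 × 0.85 ≈ 39.7 mL/min
CrCl ≈ 40 mL/min.
brovacillin: 25–54 mL/min → 75% of 120 mg = 90 mg.
gavifloxacin: 35–79 mL/min → 50% of 200 mg = 100 mg.
Total = 90 + 100 = 190 mg.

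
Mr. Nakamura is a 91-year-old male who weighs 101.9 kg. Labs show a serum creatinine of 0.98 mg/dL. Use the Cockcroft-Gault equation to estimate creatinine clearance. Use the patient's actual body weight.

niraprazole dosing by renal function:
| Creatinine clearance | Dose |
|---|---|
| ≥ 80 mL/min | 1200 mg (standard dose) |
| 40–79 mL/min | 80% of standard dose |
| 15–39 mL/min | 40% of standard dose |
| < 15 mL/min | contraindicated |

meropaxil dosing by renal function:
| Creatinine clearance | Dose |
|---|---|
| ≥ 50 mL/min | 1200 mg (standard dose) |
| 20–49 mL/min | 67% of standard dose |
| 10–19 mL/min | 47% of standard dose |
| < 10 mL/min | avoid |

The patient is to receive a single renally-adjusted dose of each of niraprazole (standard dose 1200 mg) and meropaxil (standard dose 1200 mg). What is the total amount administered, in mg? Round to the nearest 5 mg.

2160 mg

CrCl = (140 − 91) × 101.9 / (72 × 0.98) = 4993.1 / 70.56 ≈ 70.8 mL/min
CrCl ≈ 71 mL/min.
niraprazole: 40–79 mL/min → 80% of 1200 mg = 960 mg.
meropaxil: ≥ 50 mL/min → 100% of 1200 mg = 1200 mg.
Total = 960 + 1200 = 2160 mg.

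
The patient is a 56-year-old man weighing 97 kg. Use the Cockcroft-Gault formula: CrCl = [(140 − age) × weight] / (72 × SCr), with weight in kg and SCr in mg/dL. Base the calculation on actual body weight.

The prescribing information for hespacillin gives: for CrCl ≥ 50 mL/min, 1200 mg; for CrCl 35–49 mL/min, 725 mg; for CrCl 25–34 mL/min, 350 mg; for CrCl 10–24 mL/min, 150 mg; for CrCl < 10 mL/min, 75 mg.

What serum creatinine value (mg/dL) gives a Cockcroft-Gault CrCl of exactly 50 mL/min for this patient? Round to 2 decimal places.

2.26 mg/dL

Standard dose requires CrCl ≥ 50 mL/min.
Set (140 − 56) × 97 / (72 × SCr) = 50
SCr = (140 − 56) × 97 / (72 × 50) = 2.263 mg/dL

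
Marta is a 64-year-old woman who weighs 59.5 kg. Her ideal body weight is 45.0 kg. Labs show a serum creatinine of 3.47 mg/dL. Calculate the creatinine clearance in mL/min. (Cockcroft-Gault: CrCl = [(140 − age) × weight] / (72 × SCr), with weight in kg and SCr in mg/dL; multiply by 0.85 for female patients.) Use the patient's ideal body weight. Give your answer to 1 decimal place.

11.6 mL/min

CrCl = (140 − 64) × 45 / (72 × 3.47) × 0.85 = 3420.0 / 249.84 × 0.85 ≈ 11.6 mL/min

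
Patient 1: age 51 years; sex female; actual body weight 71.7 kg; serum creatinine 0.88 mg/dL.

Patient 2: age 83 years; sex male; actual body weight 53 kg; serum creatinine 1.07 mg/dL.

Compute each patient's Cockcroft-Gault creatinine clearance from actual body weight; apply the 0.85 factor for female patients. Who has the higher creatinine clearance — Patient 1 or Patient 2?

Patient 1

Patient 1: CrCl = (140 − 51) × 71.7 / (72 × 0.88) × 0.85 = 6381.3 / 63.36 × 0.85 ≈ 85.6 mL/min
Patient 2: CrCl = (140 − 83) × 53 / (72 × 1.07) = 3021.0 / 77.04 ≈ 39.2 mL/min
85.6 vs 39.2 mL/min → Patient 1 is higher.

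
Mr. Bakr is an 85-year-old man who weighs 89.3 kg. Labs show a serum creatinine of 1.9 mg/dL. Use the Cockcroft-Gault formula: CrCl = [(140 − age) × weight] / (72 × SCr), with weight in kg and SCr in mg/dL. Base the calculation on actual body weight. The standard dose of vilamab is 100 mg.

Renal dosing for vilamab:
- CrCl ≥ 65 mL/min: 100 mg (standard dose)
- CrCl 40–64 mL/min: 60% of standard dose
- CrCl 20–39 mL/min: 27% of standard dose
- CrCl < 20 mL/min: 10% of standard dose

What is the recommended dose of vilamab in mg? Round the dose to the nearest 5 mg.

25 mg

CrCl = (140 − 85) × 89.3 / (72 × 1.9) = 4911.5 / 136.80 ≈ 35.9 mL/min
CrCl ≈ 36 mL/min → bracket 20–39 mL/min.
27% of 100 mg = 27 mg → 25 mg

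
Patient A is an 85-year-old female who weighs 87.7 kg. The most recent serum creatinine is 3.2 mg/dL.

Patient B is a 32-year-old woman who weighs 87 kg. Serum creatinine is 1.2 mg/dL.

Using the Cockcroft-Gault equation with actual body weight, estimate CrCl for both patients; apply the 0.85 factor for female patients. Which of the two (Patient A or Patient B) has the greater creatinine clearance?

Patient B

Patient A: CrCl = (140 − 85) × 87.7 / (72 × 3.2) × 0.85 = 4823.5 / 230.40 × 0.85 ≈ 17.8 mL/min
Patient B: CrCl = (140 − 32) × 87 / (72 × 1.2) × 0.85 = 9396.0 / 86.40 × 0.85 ≈ 92.4 mL/min
17.8 vs 92.4 mL/min → Patient B is higher.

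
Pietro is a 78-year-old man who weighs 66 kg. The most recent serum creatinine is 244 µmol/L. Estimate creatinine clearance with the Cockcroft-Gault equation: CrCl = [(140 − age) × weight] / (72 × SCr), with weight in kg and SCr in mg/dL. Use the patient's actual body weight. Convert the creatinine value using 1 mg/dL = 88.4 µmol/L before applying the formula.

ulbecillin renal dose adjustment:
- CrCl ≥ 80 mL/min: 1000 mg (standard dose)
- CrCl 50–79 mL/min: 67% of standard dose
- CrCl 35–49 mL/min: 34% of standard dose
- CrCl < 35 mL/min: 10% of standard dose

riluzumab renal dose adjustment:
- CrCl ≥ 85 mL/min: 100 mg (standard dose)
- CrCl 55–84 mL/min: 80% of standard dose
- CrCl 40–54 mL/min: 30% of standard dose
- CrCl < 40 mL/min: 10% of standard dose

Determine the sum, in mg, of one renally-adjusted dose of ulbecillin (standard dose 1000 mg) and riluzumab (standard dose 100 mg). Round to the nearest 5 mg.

SCr = 244 / 88.4 = 2.76 mg/dL
CrCl = (140 − 78) × 66 / (72 × 2.76) = 4092.0 / 198.72 ≈ 20.6 mL/min
CrCl ≈ 21 mL/min.
ulbecillin: < 35 mL/min → 10% of 1000 mg = 100 mg.
riluzumab: < 40 mL/min → 10% of 100 mg = 10 mg.
Total = 100 + 10 = 110 mg.

110 mg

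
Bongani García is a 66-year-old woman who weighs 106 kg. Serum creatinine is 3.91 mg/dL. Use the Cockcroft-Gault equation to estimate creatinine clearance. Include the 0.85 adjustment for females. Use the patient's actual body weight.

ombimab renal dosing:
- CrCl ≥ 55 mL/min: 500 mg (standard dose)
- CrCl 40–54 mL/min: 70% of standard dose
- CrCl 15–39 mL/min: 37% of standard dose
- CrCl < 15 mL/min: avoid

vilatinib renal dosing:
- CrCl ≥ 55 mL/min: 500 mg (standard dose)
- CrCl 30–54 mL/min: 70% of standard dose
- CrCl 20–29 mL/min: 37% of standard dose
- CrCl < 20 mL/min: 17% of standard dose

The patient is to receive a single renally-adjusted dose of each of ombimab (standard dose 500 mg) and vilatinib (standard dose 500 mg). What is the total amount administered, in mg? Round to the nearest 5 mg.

CrCl = (140 − 66) × 106 / (72 × 3.91) × 0.85 = 7844.0 / 281.52 × 0.85 ≈ 23.7 mL/min
CrCl ≈ 24 mL/min.
ombimab: 15–39 mL/min → 37% of 500 mg = 185 mg.
vilatinib: 20–29 mL/min → 37% of 500 mg = 185 mg.
Total = 185 + 185 = 370 mg.

370 mg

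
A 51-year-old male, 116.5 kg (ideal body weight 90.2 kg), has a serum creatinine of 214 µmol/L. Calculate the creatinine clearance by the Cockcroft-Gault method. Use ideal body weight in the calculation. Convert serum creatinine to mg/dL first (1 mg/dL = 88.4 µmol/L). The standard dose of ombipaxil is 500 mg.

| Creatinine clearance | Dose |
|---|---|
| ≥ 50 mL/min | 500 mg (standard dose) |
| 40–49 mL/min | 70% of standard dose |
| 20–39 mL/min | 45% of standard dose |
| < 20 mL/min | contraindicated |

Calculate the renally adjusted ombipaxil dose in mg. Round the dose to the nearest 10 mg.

SCr = 214 / 88.4 = 2.421 mg/dL
CrCl = (140 − 51) × 90.2 / (72 × 2.421) = 8027.8 / 174.31 ≈ 46.1 mL/min
CrCl ≈ 46 mL/min → bracket 40–49 mL/min.
70% of 500 mg = 350 mg

350 mg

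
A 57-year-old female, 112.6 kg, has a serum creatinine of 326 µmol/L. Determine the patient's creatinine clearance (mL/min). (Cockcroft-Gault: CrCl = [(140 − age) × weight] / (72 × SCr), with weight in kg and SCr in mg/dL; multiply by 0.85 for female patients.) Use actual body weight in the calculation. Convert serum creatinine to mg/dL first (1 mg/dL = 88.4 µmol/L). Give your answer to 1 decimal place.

SCr = 326 / 88.4 = 3.688 mg/dL
CrCl = (140 − 57) × 112.6 / (72 × 3.688) × 0.85 = 9345.8 / 265.54 × 0.85 ≈ 29.9 mL/min

29.9 mL/min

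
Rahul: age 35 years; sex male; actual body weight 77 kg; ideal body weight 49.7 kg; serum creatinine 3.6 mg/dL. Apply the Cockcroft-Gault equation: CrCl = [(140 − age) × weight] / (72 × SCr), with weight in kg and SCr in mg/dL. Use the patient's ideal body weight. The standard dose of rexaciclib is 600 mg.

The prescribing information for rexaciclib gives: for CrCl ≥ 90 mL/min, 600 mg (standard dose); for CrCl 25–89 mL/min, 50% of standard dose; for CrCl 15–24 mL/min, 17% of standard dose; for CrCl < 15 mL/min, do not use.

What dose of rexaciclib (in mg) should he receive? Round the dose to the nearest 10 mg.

100 mg

CrCl = (140 − 35) × 49.7 / (72 × 3.6) = 5218.5 / 259.20 ≈ 20.1 mL/min
CrCl ≈ 20 mL/min → bracket 15–24 mL/min.
17% of 600 mg = 102 mg → 100 mg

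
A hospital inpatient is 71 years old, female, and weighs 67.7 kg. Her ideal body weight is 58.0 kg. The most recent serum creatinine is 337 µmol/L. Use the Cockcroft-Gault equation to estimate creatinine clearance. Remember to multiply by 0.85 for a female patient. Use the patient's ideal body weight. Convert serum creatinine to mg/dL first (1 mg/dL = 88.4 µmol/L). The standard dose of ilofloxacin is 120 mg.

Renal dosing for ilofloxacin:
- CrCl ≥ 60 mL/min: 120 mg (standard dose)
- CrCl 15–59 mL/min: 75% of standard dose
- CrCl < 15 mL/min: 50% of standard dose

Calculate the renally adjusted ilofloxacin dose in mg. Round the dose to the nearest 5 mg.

60 mg

SCr = 337 / 88.4 = 3.812 mg/dL
CrCl = (140 − 71) × 58 / (72 × 3.812) × 0.85 = 4002.0 / 274.46 × 0.85 ≈ 12.4 mL/min
CrCl ≈ 12 mL/min → bracket < 15 mL/min.
50% of 120 mg = 60 mg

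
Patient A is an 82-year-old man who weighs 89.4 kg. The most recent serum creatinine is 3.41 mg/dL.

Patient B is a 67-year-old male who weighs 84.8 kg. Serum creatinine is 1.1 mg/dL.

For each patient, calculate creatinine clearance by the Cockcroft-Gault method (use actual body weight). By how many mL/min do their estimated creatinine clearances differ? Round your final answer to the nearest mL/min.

Patient A: CrCl = (140 − 82) × 89.4 / (72 × 3.41) = 5185.2 / 245.52 ≈ 21.1 mL/min
Patient B: CrCl = (140 − 67) × 84.8 / (72 × 1.1) = 6190.4 / 79.20 ≈ 78.2 mL/min
|21.1 − 78.2| = 57.1 mL/min

57 mL/min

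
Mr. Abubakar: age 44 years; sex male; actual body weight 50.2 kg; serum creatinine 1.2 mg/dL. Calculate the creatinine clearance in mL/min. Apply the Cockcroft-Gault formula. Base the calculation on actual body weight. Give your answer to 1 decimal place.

55.8 mL/min

CrCl = (140 − 44) × 50.2 / (72 × 1.2) = 4819.2 / 86.40 ≈ 55.8 mL/min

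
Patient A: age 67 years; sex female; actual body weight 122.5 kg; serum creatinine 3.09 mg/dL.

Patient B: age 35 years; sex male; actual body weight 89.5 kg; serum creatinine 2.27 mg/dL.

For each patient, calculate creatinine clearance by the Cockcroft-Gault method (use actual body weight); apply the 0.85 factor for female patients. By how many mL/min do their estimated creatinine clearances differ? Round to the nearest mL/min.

Patient A: CrCl = (140 − 67) × 122.5 / (72 × 3.09) × 0.85 = 8942.5 / 222.48 × 0.85 ≈ 34.2 mL/min
Patient B: CrCl = (140 − 35) × 89.5 / (72 × 2.27) = 9397.5 / 163.44 ≈ 57.5 mL/min
|34.2 − 57.5| = 23.3 mL/min

23 mL/min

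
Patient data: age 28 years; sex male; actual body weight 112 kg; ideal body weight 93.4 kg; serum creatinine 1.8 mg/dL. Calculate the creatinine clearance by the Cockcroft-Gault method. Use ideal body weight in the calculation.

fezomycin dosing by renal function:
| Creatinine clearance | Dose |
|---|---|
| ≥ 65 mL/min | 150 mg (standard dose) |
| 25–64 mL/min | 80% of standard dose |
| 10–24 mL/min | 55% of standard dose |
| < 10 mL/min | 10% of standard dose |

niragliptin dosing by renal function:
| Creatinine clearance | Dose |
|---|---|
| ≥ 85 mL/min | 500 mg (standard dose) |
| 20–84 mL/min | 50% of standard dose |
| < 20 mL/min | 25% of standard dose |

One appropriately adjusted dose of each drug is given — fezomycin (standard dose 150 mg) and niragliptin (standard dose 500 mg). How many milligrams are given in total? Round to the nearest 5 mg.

CrCl = (140 − 28) × 93.4 / (72 × 1.8) = 10460.8 / 129.60 ≈ 80.7 mL/min
CrCl ≈ 81 mL/min.
fezomycin: ≥ 65 mL/min → 100% of 150 mg = 150 mg.
niragliptin: 20–84 mL/min → 50% of 500 mg = 250 mg.
Total = 150 + 250 = 400 mg.

400 mg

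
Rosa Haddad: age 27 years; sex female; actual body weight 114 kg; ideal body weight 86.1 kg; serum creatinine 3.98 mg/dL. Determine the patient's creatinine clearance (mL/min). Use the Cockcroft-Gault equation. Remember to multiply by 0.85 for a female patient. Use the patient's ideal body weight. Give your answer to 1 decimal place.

28.9 mL/min

CrCl = (140 − 27) × 86.1 / (72 × 3.98) × 0.85 = 9729.3 / 286.56 × 0.85 ≈ 28.9 mL/min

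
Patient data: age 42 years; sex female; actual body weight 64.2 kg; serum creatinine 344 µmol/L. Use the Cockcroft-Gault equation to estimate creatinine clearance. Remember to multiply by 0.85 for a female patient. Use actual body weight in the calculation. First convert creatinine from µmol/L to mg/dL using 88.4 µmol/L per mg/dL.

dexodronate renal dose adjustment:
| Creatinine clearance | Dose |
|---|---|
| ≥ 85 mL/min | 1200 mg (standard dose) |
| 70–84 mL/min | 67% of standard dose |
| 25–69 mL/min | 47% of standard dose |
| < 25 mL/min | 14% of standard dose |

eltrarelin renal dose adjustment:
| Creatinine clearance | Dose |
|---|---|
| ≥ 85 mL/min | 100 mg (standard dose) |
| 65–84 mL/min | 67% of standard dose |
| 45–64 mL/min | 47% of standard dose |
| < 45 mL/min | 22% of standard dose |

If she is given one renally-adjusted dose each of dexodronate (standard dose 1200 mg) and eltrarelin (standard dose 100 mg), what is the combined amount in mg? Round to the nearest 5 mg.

190 mg

SCr = 344 / 88.4 = 3.891 mg/dL
CrCl = (140 − 42) × 64.2 / (72 × 3.891) × 0.85 = 6291.6 / 280.15 × 0.85 ≈ 19.1 mL/min
CrCl ≈ 19 mL/min.
dexodronate: < 25 mL/min → 14% of 1200 mg = 168 mg.
eltrarelin: < 45 mL/min → 22% of 100 mg = 22 mg.
Total = 168 + 22 = 190 mg.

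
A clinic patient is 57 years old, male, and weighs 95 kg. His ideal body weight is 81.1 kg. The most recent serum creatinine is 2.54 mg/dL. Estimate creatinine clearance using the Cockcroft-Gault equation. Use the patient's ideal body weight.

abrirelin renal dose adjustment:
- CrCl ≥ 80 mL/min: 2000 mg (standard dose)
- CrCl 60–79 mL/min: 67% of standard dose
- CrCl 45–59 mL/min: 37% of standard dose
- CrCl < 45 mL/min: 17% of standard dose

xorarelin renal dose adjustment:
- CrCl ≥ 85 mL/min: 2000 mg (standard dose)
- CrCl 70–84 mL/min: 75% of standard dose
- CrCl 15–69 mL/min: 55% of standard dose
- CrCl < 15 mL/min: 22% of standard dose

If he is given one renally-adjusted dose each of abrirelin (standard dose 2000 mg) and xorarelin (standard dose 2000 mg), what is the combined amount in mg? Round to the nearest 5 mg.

1440 mg

CrCl = (140 − 57) × 81.1 / (72 × 2.54) = 6731.3 / 182.88 ≈ 36.8 mL/min
CrCl ≈ 37 mL/min.
abrirelin: < 45 mL/min → 17% of 2000 mg = 340 mg.
xorarelin: 15–69 mL/min → 55% of 2000 mg = 1100 mg.
Total = 340 + 1100 = 1440 mg.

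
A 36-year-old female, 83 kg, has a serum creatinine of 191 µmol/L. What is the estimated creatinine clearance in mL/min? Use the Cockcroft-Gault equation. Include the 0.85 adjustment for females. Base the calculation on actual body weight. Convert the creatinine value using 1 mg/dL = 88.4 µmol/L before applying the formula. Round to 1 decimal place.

47.2 mL/min

SCr = 191 / 88.4 = 2.161 mg/dL
CrCl = (140 − 36) × 83 / (72 × 2.161) × 0.85 = 8632.0 / 155.59 × 0.85 ≈ 47.2 mL/min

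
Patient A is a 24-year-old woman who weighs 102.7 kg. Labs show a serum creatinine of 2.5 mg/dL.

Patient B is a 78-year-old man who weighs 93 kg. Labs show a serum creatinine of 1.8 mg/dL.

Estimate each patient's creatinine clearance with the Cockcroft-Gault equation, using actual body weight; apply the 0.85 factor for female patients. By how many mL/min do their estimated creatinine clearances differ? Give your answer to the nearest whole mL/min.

Patient A: CrCl = (140 − 24) × 102.7 / (72 × 2.5) × 0.85 = 11913.2 / 180.00 × 0.85 ≈ 56.3 mL/min
Patient B: CrCl = (140 − 78) × 93 / (72 × 1.8) = 5766.0 / 129.60 ≈ 44.5 mL/min
|56.3 − 44.5| = 11.8 mL/min

12 mL/min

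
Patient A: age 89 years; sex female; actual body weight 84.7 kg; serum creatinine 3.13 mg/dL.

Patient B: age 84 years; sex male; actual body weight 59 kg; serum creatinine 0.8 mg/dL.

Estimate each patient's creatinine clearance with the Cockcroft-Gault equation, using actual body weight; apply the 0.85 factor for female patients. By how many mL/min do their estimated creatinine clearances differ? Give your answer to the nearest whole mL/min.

41 mL/min

Patient A: CrCl = (140 − 89) × 84.7 / (72 × 3.13) × 0.85 = 4319.7 / 225.36 × 0.85 ≈ 16.3 mL/min
Patient B: CrCl = (140 − 84) × 59 / (72 × 0.8) = 3304.0 / 57.60 ≈ 57.4 mL/min
|16.3 − 57.4| = 41.1 mL/min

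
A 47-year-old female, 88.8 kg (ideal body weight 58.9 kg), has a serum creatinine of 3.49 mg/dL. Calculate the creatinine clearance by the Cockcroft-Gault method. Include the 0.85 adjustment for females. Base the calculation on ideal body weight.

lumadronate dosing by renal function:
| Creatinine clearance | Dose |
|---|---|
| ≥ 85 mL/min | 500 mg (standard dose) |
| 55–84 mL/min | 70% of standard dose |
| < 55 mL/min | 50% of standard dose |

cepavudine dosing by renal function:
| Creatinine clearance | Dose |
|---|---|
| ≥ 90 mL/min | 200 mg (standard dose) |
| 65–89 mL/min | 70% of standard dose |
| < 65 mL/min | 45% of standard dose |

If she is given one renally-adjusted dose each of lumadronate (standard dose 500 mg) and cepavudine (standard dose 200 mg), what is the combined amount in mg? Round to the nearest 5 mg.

CrCl = (140 − 47) × 58.9 / (72 × 3.49) × 0.85 = 5477.7 / 251.28 × 0.85 ≈ 18.5 mL/min
CrCl ≈ 19 mL/min.
lumadronate: < 55 mL/min → 50% of 500 mg = 250 mg.
cepavudine: < 65 mL/min → 45% of 200 mg = 90 mg.
Total = 250 + 90 = 340 mg.

340 mg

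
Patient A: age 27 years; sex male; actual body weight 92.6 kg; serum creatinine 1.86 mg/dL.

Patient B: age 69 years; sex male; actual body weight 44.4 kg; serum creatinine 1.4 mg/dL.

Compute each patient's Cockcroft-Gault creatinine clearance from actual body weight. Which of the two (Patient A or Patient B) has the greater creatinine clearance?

Patient A: CrCl = (140 − 27) × 92.6 / (72 × 1.86) = 10463.8 / 133.92 ≈ 78.1 mL/min
Patient B: CrCl = (140 − 69) × 44.4 / (72 × 1.4) = 3152.4 / 100.80 ≈ 31.3 mL/min
78.1 vs 31.3 mL/min → Patient A is higher.

Patient A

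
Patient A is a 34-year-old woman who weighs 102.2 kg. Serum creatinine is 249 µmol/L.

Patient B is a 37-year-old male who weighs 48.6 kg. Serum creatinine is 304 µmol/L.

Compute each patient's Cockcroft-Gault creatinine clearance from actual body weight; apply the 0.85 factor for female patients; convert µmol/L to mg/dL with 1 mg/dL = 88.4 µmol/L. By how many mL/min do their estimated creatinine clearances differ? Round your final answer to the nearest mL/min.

25 mL/min

Patient A: SCr = 249 / 88.4 = 2.817 mg/dL
Patient A: CrCl = (140 − 34) × 102.2 / (72 × 2.817) × 0.85 = 10833.2 / 202.82 × 0.85 ≈ 45.4 mL/min
Patient B: SCr = 304 / 88.4 = 3.439 mg/dL
Patient B: CrCl = (140 − 37) × 48.6 / (72 × 3.439) = 5005.8 / 247.61 ≈ 20.2 mL/min
|45.4 − 20.2| = 25.2 mL/min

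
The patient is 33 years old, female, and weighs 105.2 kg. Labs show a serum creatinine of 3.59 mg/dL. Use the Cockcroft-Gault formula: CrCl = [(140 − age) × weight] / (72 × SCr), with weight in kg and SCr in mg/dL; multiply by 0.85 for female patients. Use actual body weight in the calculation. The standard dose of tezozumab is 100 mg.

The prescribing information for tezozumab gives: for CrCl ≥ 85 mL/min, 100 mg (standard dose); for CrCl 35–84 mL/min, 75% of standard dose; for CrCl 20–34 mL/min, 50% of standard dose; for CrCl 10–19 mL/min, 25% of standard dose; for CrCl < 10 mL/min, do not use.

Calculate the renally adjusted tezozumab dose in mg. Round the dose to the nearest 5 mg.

CrCl = (140 − 33) × 105.2 / (72 × 3.59) × 0.85 = 11256.4 / 258.48 × 0.85 ≈ 37.0 mL/min
CrCl ≈ 37 mL/min → bracket 35–84 mL/min.
75% of 100 mg = 75 mg

75 mg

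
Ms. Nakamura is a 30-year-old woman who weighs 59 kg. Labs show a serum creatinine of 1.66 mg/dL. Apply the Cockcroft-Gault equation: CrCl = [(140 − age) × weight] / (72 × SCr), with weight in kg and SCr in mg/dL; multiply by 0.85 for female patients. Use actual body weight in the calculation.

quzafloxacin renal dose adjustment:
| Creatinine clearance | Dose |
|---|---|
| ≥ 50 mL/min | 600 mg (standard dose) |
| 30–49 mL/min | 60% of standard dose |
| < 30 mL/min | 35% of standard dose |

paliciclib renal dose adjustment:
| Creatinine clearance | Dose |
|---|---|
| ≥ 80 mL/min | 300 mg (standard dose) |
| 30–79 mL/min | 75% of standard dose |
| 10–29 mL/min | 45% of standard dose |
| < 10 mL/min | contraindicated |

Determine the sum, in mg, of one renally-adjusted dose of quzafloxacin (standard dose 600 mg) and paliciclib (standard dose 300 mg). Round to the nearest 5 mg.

CrCl = (140 − 30) × 59 / (72 × 1.66) × 0.85 = 6490.0 / 119.52 × 0.85 ≈ 46.2 mL/min
CrCl ≈ 46 mL/min.
quzafloxacin: 30–49 mL/min → 60% of 600 mg = 360 mg.
paliciclib: 30–79 mL/min → 75% of 300 mg = 225 mg.
Total = 360 + 225 = 585 mg.

585 mg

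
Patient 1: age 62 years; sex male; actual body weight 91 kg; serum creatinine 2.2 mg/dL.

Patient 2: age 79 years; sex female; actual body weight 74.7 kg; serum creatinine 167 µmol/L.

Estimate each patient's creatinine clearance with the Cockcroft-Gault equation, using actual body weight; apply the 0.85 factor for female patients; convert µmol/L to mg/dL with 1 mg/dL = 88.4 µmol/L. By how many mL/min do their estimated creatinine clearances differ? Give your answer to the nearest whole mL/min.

16 mL/min

Patient 1: CrCl = (140 − 62) × 91 / (72 × 2.2) = 7098.0 / 158.40 ≈ 44.8 mL/min
Patient 2: SCr = 167 / 88.4 = 1.889 mg/dL
Patient 2: CrCl = (140 − 79) × 74.7 / (72 × 1.889) × 0.85 = 4556.7 / 136.01 × 0.85 ≈ 28.5 mL/min
|44.8 − 28.5| = 16.3 mL/min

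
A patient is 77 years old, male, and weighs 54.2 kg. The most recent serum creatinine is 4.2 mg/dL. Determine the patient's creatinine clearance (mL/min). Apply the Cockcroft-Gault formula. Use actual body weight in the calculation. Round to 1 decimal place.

CrCl = (140 − 77) × 54.2 / (72 × 4.2) = 3414.6 / 302.40 ≈ 11.3 mL/min

11.3 mL/min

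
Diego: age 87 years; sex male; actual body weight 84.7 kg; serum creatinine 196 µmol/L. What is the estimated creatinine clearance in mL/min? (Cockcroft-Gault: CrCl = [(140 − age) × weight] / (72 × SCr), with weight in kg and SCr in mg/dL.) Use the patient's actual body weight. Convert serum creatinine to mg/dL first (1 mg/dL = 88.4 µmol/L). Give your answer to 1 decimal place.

SCr = 196 / 88.4 = 2.217 mg/dL
CrCl = (140 − 87) × 84.7 / (72 × 2.217) = 4489.1 / 159.62 ≈ 28.1 mL/min

28.1 mL/min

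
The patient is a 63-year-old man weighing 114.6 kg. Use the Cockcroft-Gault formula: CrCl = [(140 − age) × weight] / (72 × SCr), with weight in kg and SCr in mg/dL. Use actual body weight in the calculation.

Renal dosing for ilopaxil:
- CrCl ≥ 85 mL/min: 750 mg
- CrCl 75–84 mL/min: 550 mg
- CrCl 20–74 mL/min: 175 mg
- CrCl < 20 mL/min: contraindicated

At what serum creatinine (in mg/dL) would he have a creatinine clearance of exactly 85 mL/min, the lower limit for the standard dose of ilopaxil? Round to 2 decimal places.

1.44 mg/dL

Standard dose requires CrCl ≥ 85 mL/min.
Set (140 − 63) × 114.6 / (72 × SCr) = 85
SCr = (140 − 63) × 114.6 / (72 × 85) = 1.442 mg/dL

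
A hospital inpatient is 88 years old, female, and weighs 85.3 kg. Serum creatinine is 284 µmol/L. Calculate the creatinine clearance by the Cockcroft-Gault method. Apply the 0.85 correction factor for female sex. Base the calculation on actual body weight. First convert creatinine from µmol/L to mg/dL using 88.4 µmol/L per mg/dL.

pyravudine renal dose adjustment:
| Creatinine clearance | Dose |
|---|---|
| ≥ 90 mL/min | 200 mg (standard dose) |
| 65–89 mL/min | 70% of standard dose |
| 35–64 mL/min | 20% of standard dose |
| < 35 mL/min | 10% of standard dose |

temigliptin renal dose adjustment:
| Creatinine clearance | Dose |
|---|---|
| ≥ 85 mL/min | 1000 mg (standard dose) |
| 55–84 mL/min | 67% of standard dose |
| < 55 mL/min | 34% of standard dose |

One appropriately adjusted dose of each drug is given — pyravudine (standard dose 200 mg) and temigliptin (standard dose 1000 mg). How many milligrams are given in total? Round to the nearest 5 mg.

360 mg

SCr = 284 / 88.4 = 3.213 mg/dL
CrCl = (140 − 88) × 85.3 / (72 × 3.213) × 0.85 = 4435.6 / 231.34 × 0.85 ≈ 16.3 mL/min
CrCl ≈ 16 mL/min.
pyravudine: < 35 mL/min → 10% of 200 mg = 20 mg.
temigliptin: < 55 mL/min → 34% of 1000 mg = 340 mg.
Total = 20 + 340 = 360 mg.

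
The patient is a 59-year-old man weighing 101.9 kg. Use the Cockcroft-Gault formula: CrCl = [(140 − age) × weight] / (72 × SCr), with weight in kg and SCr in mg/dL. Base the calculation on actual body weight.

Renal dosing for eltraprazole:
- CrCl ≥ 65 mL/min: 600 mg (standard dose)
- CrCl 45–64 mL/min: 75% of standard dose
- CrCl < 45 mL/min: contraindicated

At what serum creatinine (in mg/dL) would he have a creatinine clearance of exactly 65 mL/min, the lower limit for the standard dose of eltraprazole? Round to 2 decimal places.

1.76 mg/dL

Standard dose requires CrCl ≥ 65 mL/min.
Set (140 − 59) × 101.9 / (72 × SCr) = 65
SCr = (140 − 59) × 101.9 / (72 × 65) = 1.764 mg/dL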